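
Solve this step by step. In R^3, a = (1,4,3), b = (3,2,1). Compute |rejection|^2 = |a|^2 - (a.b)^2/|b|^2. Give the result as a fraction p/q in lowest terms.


|a|^2 = 1^2 + 4^2 + 3^2 = 26
|b|^2 = 3^2 + 2^2 + 1^2 = 14
a . b = 1*3 + 4*2 + 3*1 = 14
(a.b)^2 = 14^2 = 196
|rej|^2 = 26 - 196/14
= (364 - 196)/14
= 168/14
In lowest terms: 12/1


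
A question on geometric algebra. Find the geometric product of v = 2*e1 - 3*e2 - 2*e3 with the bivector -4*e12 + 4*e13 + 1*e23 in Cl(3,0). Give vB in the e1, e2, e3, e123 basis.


vB has grade-1 (vector) and grade-3 (trivector) parts: vB = (v _| B) + (v ^ B).
Vector part <vB>_1:
  e1: -v2*b12 - v3*b13 = -(-3)*(-4) - (-2)*(4) = -4
  e2: v1*b12 - v3*b23 = (2)*(-4) - (-2)*(1) = -6
  e3: v1*b13 + v2*b23 = (2)*(4) + (-3)*(1) = 5
Trivector part <vB>_3:
  e123: v1*b23 - v2*b13 + v3*b12 = (2)*(1) - (-3)*(4) + (-2)*(-4) = 22
vB = -4*e1 - 6*e2 + 5*e3 + 22*e123


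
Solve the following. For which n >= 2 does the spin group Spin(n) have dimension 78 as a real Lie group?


dim Spin(n) = dim so(n) = n(n-1)/2.
Solve n(n-1)/2 = 78, i.e. n^2 - n - 156 = 0.
Discriminant = 1 + 8*78 = 625
n = (1 + sqrt(625))/2 = (1 + 25)/2 = 13


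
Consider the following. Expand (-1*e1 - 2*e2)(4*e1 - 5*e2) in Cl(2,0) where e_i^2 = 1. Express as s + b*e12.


Expand: (-1*e1 - 2*e2)(4*e1 - 5*e2)
= (-1)*4*e1e1 + (-1)*(-5)*e1e2 + (-2)*4*e2e1 + (-2)*(-5)*e2e2
Using e1^2 = e2^2 = 1, e2e1 = -e1e2:
Scalar part s = (-1)*4 + (-2)*(-5) = -4 + 10 = 6
Bivector part b = (-1)*(-5) - (-2)*4 = 5 - (-8) = 13
uv = 6 + 13*e12


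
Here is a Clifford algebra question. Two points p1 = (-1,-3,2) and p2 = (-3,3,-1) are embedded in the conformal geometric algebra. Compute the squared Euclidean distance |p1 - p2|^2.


p1 - p2 = (2, -6, 3)
|p1 - p2|^2 = 2^2 + (-6)^2 + 3^2
= 4 + 36 + 9
= 49


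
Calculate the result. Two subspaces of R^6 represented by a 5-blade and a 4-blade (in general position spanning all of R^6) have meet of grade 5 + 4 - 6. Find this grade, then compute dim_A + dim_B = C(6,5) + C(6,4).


Meet grade = grade(A) + grade(B) - n
= 5 + 4 - 6 = 3
C(6,5) = 6
C(6,4) = 15
dim_A + dim_B = 6 + 15 = 21


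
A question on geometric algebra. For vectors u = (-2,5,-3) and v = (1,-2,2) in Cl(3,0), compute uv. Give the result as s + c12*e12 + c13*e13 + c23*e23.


In Cl(3,0): e_i^2 = 1, e_ie_j = -e_je_i for i != j.
Scalar part = u . v = (-2)*1 + 5*(-2) + (-3)*2
= -2 + (-10) + (-6) = -18
e12 coeff = (-2)*(-2) - 5*1 = 4 - 5 = -1
e13 coeff = (-2)*2 - (-3)*1 = -4 - (-3) = -1
e23 coeff = 5*2 - (-3)*(-2) = 10 - 6 = 4
uv = -18 - 1*e12 - 1*e13 + 4*e23


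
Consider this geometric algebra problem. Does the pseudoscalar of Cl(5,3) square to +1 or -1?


The pseudoscalar I = e1...e_n (product of all n generators) of Cl(p,q) satisfies I^2 = (-1)^(q + n(n-1)/2).
p = 5, q = 3, n = p + q = 8
n(n-1)/2 = 8 * 7 / 2 = 28
Exponent = q + n(n-1)/2 = 3 + 28 = 31
I^2 = (-1)^31 = -1


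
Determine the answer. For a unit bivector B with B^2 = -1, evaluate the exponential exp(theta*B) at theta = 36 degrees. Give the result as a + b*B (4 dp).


For a unit bivector B with B^2 = -1, the exponential series gives
e^(theta*B) = cos(theta) + sin(theta)*B (the GA analogue of Euler's formula).
theta = 36 degrees = 0.628319 rad
cos(36 deg) = 0.8090
sin(36 deg) = 0.5878
exp(theta*B) = 0.8090 + 0.5878*B


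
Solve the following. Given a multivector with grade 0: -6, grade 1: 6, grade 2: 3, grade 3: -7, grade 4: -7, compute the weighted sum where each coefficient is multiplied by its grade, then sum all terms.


Grade-weighted sum = sum of grade_k * coefficient_k
0*(-6) = 0
1*6 = 6
2*3 = 6
3*(-7) = -21
4*(-7) = -28
Total = 0 + 6 + 6 + (-21) + (-28) = -37


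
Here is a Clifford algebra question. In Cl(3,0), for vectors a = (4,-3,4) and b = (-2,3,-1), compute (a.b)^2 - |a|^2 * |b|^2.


a . b = 4*(-2) + (-3)*3 + 4*(-1)
= -8 + (-9) + (-4) = -21
|a|^2 = 4^2 + (-3)^2 + 4^2 = 41
|b|^2 = (-2)^2 + 3^2 + (-1)^2 = 14
(a.b)^2 = (-21)^2 = 441
|a|^2 * |b|^2 = 41 * 14 = 574
Result = 441 - 574 = -133


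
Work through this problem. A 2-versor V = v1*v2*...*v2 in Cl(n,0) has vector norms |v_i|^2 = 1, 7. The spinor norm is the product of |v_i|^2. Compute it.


Spinor norm N(V) = |v1|^2 * |v2|^2 * ... * |v2|^2
= 1 * 7
Running product: 1, 7
N(V) = 7


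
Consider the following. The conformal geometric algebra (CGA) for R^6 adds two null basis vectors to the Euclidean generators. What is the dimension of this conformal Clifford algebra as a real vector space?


The conformal model of R^6 uses Cl(7,1): the 6 Euclidean generators plus two extra orthogonal generators e+ (e+^2 = +1) and e- (e-^2 = -1), from which the null vectors e0, einf are built.
Number of generators m = 6 + 2 = 8.
dim Cl(p,q) = 2^m = 2^8 = 256


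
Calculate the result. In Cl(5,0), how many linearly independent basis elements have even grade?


Even subalgebra dimension = 2^(n-1)
n = 5 + 0 = 5
2^(5 - 1) = 2^4 = 16
Verification: sum of C(5,k) for even k = 1 + 10 + 5 = 16
Result = 16


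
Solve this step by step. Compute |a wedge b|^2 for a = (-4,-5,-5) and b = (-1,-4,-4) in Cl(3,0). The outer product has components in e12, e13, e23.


a wedge b = (a1*b2 - a2*b1)*e12 + (a1*b3 - a3*b1)*e13 + (a2*b3 - a3*b2)*e23
e12 coeff: (-4)*(-4) - (-5)*(-1) = 16 - 5 = 11
e13 coeff: (-4)*(-4) - (-5)*(-1) = 16 - 5 = 11
e23 coeff: (-5)*(-4) - (-5)*(-4) = 20 - 20 = 0
|a wedge b|^2 = 11^2 + 11^2 + 0^2
= 121 + 121 + 0
= 242


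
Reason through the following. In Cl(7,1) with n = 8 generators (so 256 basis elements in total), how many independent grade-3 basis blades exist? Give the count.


Number of grade-k basis blades in Cl(p,q) with n = p + q is C(n, k).
n = 7 + 1 = 8
C(8, 3) = 8! / (3! * 5!)
= 40320 / (6 * 120)
= 56


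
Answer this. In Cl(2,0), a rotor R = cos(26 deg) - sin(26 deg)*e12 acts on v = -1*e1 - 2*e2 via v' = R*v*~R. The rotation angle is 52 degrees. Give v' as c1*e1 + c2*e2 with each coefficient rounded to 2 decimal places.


Rotor R = cos(26deg) - sin(26deg)*e12
Rotation angle theta = 2 * 26 = 52 degrees
v' = R*v*~R rotates v by theta.
cos(52deg) = 0.6157, sin(52deg) = 0.7880
v'_1 = -1*cos(52deg) - (-2)*sin(52deg)
= -1*0.6157 - (-2)*0.7880
= 0.96
v'_2 = -1*sin(52deg) + (-2)*cos(52deg)
= -1*0.7880 + (-2)*0.6157
= -2.02
v' = 0.96*e1 - 2.02*e2


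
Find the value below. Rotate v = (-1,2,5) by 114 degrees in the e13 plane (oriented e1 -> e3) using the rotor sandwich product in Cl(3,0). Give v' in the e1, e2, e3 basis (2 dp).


Rotor R = cos(57deg) - sin(57deg)*e13
Rotation angle theta = 2 * 57 = 114 degrees in the e13 plane (e1 -> e3).
The component perpendicular to the plane (e2) is invariant: v'_2 = v2 = 2.00
cos(114deg) = -0.4067, sin(114deg) = 0.9135
v'_1 = v1*cos(theta) - v3*sin(theta) = -1*(-0.4067) - 5*0.9135 = -4.16
v'_3 = v1*sin(theta) + v3*cos(theta) = -1*0.9135 + 5*(-0.4067) = -2.95
v' = -4.16*e1 + 2.00*e2 - 2.95*e3


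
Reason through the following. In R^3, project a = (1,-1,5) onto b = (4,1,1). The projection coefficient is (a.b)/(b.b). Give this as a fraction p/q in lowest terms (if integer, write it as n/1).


Projection coefficient = (a . b) / (b . b)
a . b = 1*4 + (-1)*1 + 5*1
= 4 + (-1) + 5 = 8
b . b = 4^2 + 1^2 + 1^2
= 16 + 1 + 1 = 18
Coefficient = 8/18
In lowest terms: 4/9


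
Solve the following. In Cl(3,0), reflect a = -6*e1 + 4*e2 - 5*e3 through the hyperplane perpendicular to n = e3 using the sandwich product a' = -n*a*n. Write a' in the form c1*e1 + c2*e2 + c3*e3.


Reflection formula: a' = -n*a*n, with n = e3 (unit vector, n^2 = 1).
For reflection through hyperplane perp to e3:
The component along e3 flips sign, others stay.
a = (-6, 4, -5)
a' = (-6, 4, 5)
a' = -6*e1 + 4*e2 + 5*e3


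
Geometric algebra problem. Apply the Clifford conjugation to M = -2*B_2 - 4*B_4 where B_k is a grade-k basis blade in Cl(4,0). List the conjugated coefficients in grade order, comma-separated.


Clifford conjugate sign for grade k: (-1)^(k(k+1)/2)
Grade 2: (-1)^(2*3/2) = (-1)^3 = -1, coeff -2 -> 2
Grade 4: (-1)^(4*5/2) = (-1)^10 = 1, coeff -4 -> -4
Conjugated coefficients: 2, -4


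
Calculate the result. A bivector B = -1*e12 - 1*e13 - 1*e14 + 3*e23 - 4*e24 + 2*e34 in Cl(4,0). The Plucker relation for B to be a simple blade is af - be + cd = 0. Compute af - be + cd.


Plucker relation: af - be + cd
a*f = (-1)*2 = -2
b*e = (-1)*(-4) = 4
c*d = (-1)*3 = -3
af - be + cd = -2 - 4 + (-3)
= -9


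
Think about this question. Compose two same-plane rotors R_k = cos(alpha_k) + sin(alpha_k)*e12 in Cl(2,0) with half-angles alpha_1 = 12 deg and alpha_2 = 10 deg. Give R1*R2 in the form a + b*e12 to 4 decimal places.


Same-plane rotors commute and their half-angles add:
R1*R2 = cos(a1 + a2) + sin(a1 + a2)*e12.
a1 + a2 = 12 + 10 = 22 deg
cos(22 deg) = 0.9272
sin(22 deg) = 0.3746
R1*R2 = 0.9272 + 0.3746*e12


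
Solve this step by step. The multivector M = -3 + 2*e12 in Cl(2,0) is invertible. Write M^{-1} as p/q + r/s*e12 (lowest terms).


M = -3 + 2*e12, where e12^2 = -1.
Since M commutes with its reverse ~M = a - b*e12, M * ~M = a^2 - b^2*e12^2 = a^2 + b^2.
So M^{-1} = ~M / (a^2 + b^2) = (a - b*e12)/(a^2 + b^2).
a^2 + b^2 = 9 + 4 = 13
Scalar part = -3/13 = -3/13
Bivector coeff = -2/13 = -2/13
M^{-1} = -3/13 - 2/13*e12


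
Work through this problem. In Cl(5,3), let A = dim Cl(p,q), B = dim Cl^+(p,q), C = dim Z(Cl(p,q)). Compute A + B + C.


n = 5 + 3 = 8
Total dim = 2^8 = 256
Even subalgebra dim = 2^7 = 128
n is even, so center dim = 1
Sum = 256 + 128 + 1 = 385


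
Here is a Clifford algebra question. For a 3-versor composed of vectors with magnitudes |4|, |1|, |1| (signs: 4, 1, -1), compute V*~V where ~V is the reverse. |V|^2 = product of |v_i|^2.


Each vector v_i has |v_i|^2 = s_i^2
Squared scales: 4^2 = 16, 1^2 = 1, (-1)^2 = 1
|V|^2 = 16 * 1 * 1
= 16


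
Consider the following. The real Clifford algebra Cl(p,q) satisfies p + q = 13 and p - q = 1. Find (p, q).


We need p + q = 13 and p - q = 1.
Adding: 2p = 13 + 1 = 14, so p = 7.
Then q = 13 - 7 = 6.
(p, q) = (7, 6)


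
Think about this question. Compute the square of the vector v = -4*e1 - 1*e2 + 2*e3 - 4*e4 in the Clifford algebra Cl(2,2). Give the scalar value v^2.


v^2 = sum of c_i^2 * e_i^2
Positive signature terms (e_i^2 = +1): (-4)^2 + (-1)^2 = 17
Negative signature terms (e_j^2 = -1): 2^2 + (-4)^2 = 20
v^2 = 17 - 20 = -3


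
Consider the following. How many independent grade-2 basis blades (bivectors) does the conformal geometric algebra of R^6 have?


The conformal model of R^6 uses Cl(7,1) with m = 6 + 2 = 8 generators.
Number of grade-2 blades = C(m, 2) = C(8, 2)
= 8*7/2 = 28


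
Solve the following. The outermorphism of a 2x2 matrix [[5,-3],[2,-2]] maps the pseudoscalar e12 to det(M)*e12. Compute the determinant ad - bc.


The outermorphism of a linear map f sends e1^e2 to f(e1)^f(e2).
f(e1) = 5*e1 + 2*e2
f(e2) = -3*e1 - 2*e2
f(e1) ^ f(e2) = (5*e1 + 2*e2) ^ (-3*e1 - 2*e2)
= 5*(-2)*e12 + 2*(-3)*e21
= (-10 - (-6))*e12
= -4*e12
Coefficient = -4


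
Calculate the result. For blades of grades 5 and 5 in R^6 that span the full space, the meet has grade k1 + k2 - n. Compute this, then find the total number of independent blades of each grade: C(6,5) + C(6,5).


Meet grade = grade(A) + grade(B) - n
= 5 + 5 - 6 = 4
C(6,5) = 6
C(6,5) = 6
dim_A + dim_B = 6 + 6 = 12


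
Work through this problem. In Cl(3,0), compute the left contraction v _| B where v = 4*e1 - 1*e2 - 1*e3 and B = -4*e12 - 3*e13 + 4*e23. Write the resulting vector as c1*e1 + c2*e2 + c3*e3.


Left contraction v _| B = <vB>_1 (grade-1 part of the geometric product vB).
Using e1_|e12 = e2, e2_|e12 = -e1, e1_|e13 = e3, e3_|e13 = -e1, e2_|e23 = e3, e3_|e23 = -e2:
e1 coeff: -v2*b12 - v3*b13 = -(-1)*(-4) - (-1)*(-3) = -7
e2 coeff: v1*b12 - v3*b23 = (4)*(-4) - (-1)*(4) = -12
e3 coeff: v1*b13 + v2*b23 = (4)*(-3) + (-1)*(4) = -16
v _| B = -7*e1 - 12*e2 - 16*e3


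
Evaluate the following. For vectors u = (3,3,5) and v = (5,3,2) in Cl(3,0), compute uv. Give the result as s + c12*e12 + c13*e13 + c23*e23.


In Cl(3,0): e_i^2 = 1, e_ie_j = -e_je_i for i != j.
Scalar part = u . v = 3*5 + 3*3 + 5*2
= 15 + 9 + 10 = 34
e12 coeff = 3*3 - 3*5 = 9 - 15 = -6
e13 coeff = 3*2 - 5*5 = 6 - 25 = -19
e23 coeff = 3*2 - 5*3 = 6 - 15 = -9
uv = 34 - 6*e12 - 19*e13 - 9*e23


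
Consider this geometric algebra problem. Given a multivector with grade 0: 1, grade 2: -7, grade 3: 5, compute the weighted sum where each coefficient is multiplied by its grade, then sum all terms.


Grade-weighted sum = sum of grade_k * coefficient_k
0*1 = 0
2*(-7) = -14
3*5 = 15
Total = 0 + (-14) + 15 = 1


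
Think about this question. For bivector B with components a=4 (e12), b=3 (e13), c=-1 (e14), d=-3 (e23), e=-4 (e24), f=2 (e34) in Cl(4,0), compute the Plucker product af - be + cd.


Plucker relation: af - be + cd
a*f = 4*2 = 8
b*e = 3*(-4) = -12
c*d = (-1)*(-3) = 3
af - be + cd = 8 - (-12) + 3
= 23


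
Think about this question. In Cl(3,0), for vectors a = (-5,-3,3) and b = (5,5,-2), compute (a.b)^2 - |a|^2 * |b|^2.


a . b = (-5)*5 + (-3)*5 + 3*(-2)
= -25 + (-15) + (-6) = -46
|a|^2 = (-5)^2 + (-3)^2 + 3^2 = 43
|b|^2 = 5^2 + 5^2 + (-2)^2 = 54
(a.b)^2 = (-46)^2 = 2116
|a|^2 * |b|^2 = 43 * 54 = 2322
Result = 2116 - 2322 = -206


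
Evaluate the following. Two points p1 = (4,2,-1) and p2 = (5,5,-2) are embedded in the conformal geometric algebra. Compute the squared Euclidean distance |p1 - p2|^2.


p1 - p2 = (-1, -3, 1)
|p1 - p2|^2 = (-1)^2 + (-3)^2 + 1^2
= 1 + 9 + 1
= 11


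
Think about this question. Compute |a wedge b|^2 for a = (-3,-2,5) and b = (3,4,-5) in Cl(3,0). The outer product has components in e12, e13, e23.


a wedge b = (a1*b2 - a2*b1)*e12 + (a1*b3 - a3*b1)*e13 + (a2*b3 - a3*b2)*e23
e12 coeff: (-3)*4 - (-2)*3 = -12 - (-6) = -6
e13 coeff: (-3)*(-5) - 5*3 = 15 - 15 = 0
e23 coeff: (-2)*(-5) - 5*4 = 10 - 20 = -10
|a wedge b|^2 = (-6)^2 + 0^2 + (-10)^2
= 36 + 0 + 100
= 136


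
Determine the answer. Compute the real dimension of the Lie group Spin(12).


Spin(n) double-covers SO(n); both have Lie algebra so(n) of dimension n(n-1)/2.
n = 12
n(n-1) = 12 * 11 = 132
dim Spin(12) = 132/2 = 66


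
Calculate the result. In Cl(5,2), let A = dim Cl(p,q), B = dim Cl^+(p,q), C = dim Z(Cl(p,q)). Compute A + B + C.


n = 5 + 2 = 7
Total dim = 2^7 = 128
Even subalgebra dim = 2^6 = 64
n is odd, so center dim = 2
Sum = 128 + 64 + 2 = 194


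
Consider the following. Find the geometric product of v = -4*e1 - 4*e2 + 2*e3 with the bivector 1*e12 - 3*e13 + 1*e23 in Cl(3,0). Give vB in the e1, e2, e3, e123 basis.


vB has grade-1 (vector) and grade-3 (trivector) parts: vB = (v _| B) + (v ^ B).
Vector part <vB>_1:
  e1: -v2*b12 - v3*b13 = -(-4)*(1) - (2)*(-3) = 10
  e2: v1*b12 - v3*b23 = (-4)*(1) - (2)*(1) = -6
  e3: v1*b13 + v2*b23 = (-4)*(-3) + (-4)*(1) = 8
Trivector part <vB>_3:
  e123: v1*b23 - v2*b13 + v3*b12 = (-4)*(1) - (-4)*(-3) + (2)*(1) = -14
vB = 10*e1 - 6*e2 + 8*e3 - 14*e123


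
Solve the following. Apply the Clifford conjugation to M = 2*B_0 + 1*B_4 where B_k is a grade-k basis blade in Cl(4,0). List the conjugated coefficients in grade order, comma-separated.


Clifford conjugate sign for grade k: (-1)^(k(k+1)/2)
Grade 0: (-1)^(0*1/2) = (-1)^0 = 1, coeff 2 -> 2
Grade 4: (-1)^(4*5/2) = (-1)^10 = 1, coeff 1 -> 1
Conjugated coefficients: 2, 1


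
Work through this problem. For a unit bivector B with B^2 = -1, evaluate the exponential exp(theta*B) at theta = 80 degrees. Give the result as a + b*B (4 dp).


For a unit bivector B with B^2 = -1, the exponential series gives
e^(theta*B) = cos(theta) + sin(theta)*B (the GA analogue of Euler's formula).
theta = 80 degrees = 1.396263 rad
cos(80 deg) = 0.1736
sin(80 deg) = 0.9848
exp(theta*B) = 0.1736 + 0.9848*B


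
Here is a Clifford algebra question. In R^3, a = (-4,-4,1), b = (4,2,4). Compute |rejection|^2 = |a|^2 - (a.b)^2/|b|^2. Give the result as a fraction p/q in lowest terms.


|a|^2 = (-4)^2 + (-4)^2 + 1^2 = 33
|b|^2 = 4^2 + 2^2 + 4^2 = 36
a . b = (-4)*4 + (-4)*2 + 1*4 = -20
(a.b)^2 = (-20)^2 = 400
|rej|^2 = 33 - 400/36
= (1188 - 400)/36
= 788/36
In lowest terms: 197/9


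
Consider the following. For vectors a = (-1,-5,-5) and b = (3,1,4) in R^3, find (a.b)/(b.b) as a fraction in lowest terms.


Projection coefficient = (a . b) / (b . b)
a . b = (-1)*3 + (-5)*1 + (-5)*4
= -3 + (-5) + (-20) = -28
b . b = 3^2 + 1^2 + 4^2
= 9 + 1 + 16 = 26
Coefficient = -28/26
In lowest terms: -14/13


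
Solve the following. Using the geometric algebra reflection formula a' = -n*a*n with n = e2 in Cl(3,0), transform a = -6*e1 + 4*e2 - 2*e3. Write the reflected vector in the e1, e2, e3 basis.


Reflection formula: a' = -n*a*n, with n = e2 (unit vector, n^2 = 1).
For reflection through hyperplane perp to e2:
The component along e2 flips sign, others stay.
a = (-6, 4, -2)
a' = (-6, -4, -2)
a' = -6*e1 - 4*e2 - 2*e3


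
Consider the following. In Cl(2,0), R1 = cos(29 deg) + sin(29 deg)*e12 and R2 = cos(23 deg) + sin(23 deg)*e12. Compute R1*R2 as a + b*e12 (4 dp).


Same-plane rotors commute and their half-angles add:
R1*R2 = cos(a1 + a2) + sin(a1 + a2)*e12.
a1 + a2 = 29 + 23 = 52 deg
cos(52 deg) = 0.6157
sin(52 deg) = 0.7880
R1*R2 = 0.6157 + 0.7880*e12


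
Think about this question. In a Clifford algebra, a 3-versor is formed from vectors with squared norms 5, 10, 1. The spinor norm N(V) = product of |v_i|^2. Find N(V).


Spinor norm N(V) = |v1|^2 * |v2|^2 * ... * |v3|^2
= 5 * 10 * 1
Running product: 5, 50, 50
N(V) = 50


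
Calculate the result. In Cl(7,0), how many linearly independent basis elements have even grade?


Even subalgebra dimension = 2^(n-1)
n = 7 + 0 = 7
2^(7 - 1) = 2^6 = 64
Verification: sum of C(7,k) for even k = 1 + 21 + 35 + 7 = 64
Result = 64


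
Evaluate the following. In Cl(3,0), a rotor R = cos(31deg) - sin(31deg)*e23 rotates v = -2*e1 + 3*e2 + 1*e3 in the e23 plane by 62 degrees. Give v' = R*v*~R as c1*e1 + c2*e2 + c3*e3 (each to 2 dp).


Rotor R = cos(31deg) - sin(31deg)*e23
Rotation angle theta = 2 * 31 = 62 degrees in the e23 plane (e2 -> e3).
The component perpendicular to the plane (e1) is invariant: v'_1 = v1 = -2.00
cos(62deg) = 0.4695, sin(62deg) = 0.8829
v'_2 = v2*cos(theta) - v3*sin(theta) = 3*0.4695 - 1*0.8829 = 0.53
v'_3 = v2*sin(theta) + v3*cos(theta) = 3*0.8829 + 1*0.4695 = 3.12
v' = -2.00*e1 + 0.53*e2 + 3.12*e3


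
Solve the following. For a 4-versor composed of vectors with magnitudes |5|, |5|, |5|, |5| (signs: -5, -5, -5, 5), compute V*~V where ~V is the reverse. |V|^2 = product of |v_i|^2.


Each vector v_i has |v_i|^2 = s_i^2
Squared scales: (-5)^2 = 25, (-5)^2 = 25, (-5)^2 = 25, 5^2 = 25
|V|^2 = 25 * 25 * 25 * 25
= 390625


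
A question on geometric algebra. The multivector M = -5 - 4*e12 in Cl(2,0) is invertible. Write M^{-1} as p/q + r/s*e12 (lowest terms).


M = -5 - 4*e12, where e12^2 = -1.
Since M commutes with its reverse ~M = a - b*e12, M * ~M = a^2 - b^2*e12^2 = a^2 + b^2.
So M^{-1} = ~M / (a^2 + b^2) = (a - b*e12)/(a^2 + b^2).
a^2 + b^2 = 25 + 16 = 41
Scalar part = -5/41 = -5/41
Bivector coeff = 4/41 = 4/41
M^{-1} = -5/41 + 4/41*e12


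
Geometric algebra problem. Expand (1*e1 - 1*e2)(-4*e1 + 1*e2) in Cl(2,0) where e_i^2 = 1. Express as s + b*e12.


Expand: (1*e1 - 1*e2)(-4*e1 + 1*e2)
= 1*(-4)*e1e1 + 1*1*e1e2 + (-1)*(-4)*e2e1 + (-1)*1*e2e2
Using e1^2 = e2^2 = 1, e2e1 = -e1e2:
Scalar part s = 1*(-4) + (-1)*1 = -4 + (-1) = -5
Bivector part b = 1*1 - (-1)*(-4) = 1 - 4 = -3
uv = -5 - 3*e12


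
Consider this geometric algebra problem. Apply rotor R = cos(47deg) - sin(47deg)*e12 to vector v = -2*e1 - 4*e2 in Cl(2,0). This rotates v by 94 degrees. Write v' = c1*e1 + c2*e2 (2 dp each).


Rotor R = cos(47deg) - sin(47deg)*e12
Rotation angle theta = 2 * 47 = 94 degrees
v' = R*v*~R rotates v by theta.
cos(94deg) = -0.0698, sin(94deg) = 0.9976
v'_1 = -2*cos(94deg) - (-4)*sin(94deg)
= -2*(-0.0698) - (-4)*0.9976
= 4.13
v'_2 = -2*sin(94deg) + (-4)*cos(94deg)
= -2*0.9976 + (-4)*(-0.0698)
= -1.72
v' = 4.13*e1 - 1.72*e2


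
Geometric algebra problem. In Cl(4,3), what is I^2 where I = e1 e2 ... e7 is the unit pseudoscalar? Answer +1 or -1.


The pseudoscalar I = e1...e_n (product of all n generators) of Cl(p,q) satisfies I^2 = (-1)^(q + n(n-1)/2).
p = 4, q = 3, n = p + q = 7
n(n-1)/2 = 7 * 6 / 2 = 21
Exponent = q + n(n-1)/2 = 3 + 21 = 24
I^2 = (-1)^24 = +1


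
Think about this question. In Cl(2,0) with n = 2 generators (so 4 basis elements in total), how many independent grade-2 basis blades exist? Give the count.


Number of grade-k basis blades in Cl(p,q) with n = p + q is C(n, k).
n = 2 + 0 = 2
C(2, 2) = 2! / (2! * 0!)
= 2 / (2 * 1)
= 1


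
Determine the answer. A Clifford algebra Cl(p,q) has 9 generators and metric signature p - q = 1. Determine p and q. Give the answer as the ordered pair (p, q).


We need p + q = 9 and p - q = 1.
Adding: 2p = 9 + 1 = 10, so p = 5.
Then q = 9 - 5 = 4.
(p, q) = (5, 4)


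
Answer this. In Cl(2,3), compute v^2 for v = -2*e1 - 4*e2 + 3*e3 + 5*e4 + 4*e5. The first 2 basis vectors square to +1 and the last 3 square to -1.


v^2 = sum of c_i^2 * e_i^2
Positive signature terms (e_i^2 = +1): (-2)^2 + (-4)^2 = 20
Negative signature terms (e_j^2 = -1): 3^2 + 5^2 + 4^2 = 50
v^2 = 20 - 50 = -30


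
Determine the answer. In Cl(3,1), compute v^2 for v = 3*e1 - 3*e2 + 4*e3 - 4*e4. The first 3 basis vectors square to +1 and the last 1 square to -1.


v^2 = sum of c_i^2 * e_i^2
Positive signature terms (e_i^2 = +1): 3^2 + (-3)^2 + 4^2 = 34
Negative signature terms (e_j^2 = -1): (-4)^2 = 16
v^2 = 34 - 16 = 18


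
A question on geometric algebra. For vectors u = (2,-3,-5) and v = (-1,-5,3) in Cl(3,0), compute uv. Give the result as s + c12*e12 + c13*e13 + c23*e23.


In Cl(3,0): e_i^2 = 1, e_ie_j = -e_je_i for i != j.
Scalar part = u . v = 2*(-1) + (-3)*(-5) + (-5)*3
= -2 + 15 + (-15) = -2
e12 coeff = 2*(-5) - (-3)*(-1) = -10 - 3 = -13
e13 coeff = 2*3 - (-5)*(-1) = 6 - 5 = 1
e23 coeff = (-3)*3 - (-5)*(-5) = -9 - 25 = -34
uv = -2 - 13*e12 + 1*e13 - 34*e23


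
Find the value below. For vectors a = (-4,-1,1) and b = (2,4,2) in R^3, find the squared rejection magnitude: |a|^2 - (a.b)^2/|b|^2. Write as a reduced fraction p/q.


|a|^2 = (-4)^2 + (-1)^2 + 1^2 = 18
|b|^2 = 2^2 + 4^2 + 2^2 = 24
a . b = (-4)*2 + (-1)*4 + 1*2 = -10
(a.b)^2 = (-10)^2 = 100
|rej|^2 = 18 - 100/24
= (432 - 100)/24
= 332/24
In lowest terms: 83/6


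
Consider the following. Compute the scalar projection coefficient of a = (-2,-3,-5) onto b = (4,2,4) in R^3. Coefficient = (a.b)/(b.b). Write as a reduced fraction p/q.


Projection coefficient = (a . b) / (b . b)
a . b = (-2)*4 + (-3)*2 + (-5)*4
= -8 + (-6) + (-20) = -34
b . b = 4^2 + 2^2 + 4^2
= 16 + 4 + 16 = 36
Coefficient = -34/36
In lowest terms: -17/18


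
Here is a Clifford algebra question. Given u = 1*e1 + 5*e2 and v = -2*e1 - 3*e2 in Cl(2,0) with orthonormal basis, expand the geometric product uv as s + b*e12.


Expand: (1*e1 + 5*e2)(-2*e1 - 3*e2)
= 1*(-2)*e1e1 + 1*(-3)*e1e2 + 5*(-2)*e2e1 + 5*(-3)*e2e2
Using e1^2 = e2^2 = 1, e2e1 = -e1e2:
Scalar part s = 1*(-2) + 5*(-3) = -2 + (-15) = -17
Bivector part b = 1*(-3) - 5*(-2) = -3 - (-10) = 7
uv = -17 + 7*e12


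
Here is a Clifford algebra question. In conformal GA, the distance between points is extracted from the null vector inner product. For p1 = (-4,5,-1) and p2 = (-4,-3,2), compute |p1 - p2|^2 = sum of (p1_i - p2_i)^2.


p1 - p2 = (0, 8, -3)
|p1 - p2|^2 = 0^2 + 8^2 + (-3)^2
= 0 + 64 + 9
= 73


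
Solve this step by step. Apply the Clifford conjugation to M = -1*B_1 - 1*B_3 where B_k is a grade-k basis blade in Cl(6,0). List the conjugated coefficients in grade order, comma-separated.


Clifford conjugate sign for grade k: (-1)^(k(k+1)/2)
Grade 1: (-1)^(1*2/2) = (-1)^1 = -1, coeff -1 -> 1
Grade 3: (-1)^(3*4/2) = (-1)^6 = 1, coeff -1 -> -1
Conjugated coefficients: 1, -1


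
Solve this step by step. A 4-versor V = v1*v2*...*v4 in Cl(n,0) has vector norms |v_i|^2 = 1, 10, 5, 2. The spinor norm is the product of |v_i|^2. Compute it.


Spinor norm N(V) = |v1|^2 * |v2|^2 * ... * |v4|^2
= 1 * 10 * 5 * 2
Running product: 1, 10, 50, 100
N(V) = 100


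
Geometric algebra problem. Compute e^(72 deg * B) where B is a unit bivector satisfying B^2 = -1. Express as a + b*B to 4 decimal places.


For a unit bivector B with B^2 = -1, the exponential series gives
e^(theta*B) = cos(theta) + sin(theta)*B (the GA analogue of Euler's formula).
theta = 72 degrees = 1.256637 rad
cos(72 deg) = 0.3090
sin(72 deg) = 0.9511
exp(theta*B) = 0.3090 + 0.9511*B


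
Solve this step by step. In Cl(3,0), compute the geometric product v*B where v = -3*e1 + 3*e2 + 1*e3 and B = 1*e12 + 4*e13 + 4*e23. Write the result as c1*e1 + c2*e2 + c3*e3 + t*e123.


vB has grade-1 (vector) and grade-3 (trivector) parts: vB = (v _| B) + (v ^ B).
Vector part <vB>_1:
  e1: -v2*b12 - v3*b13 = -(3)*(1) - (1)*(4) = -7
  e2: v1*b12 - v3*b23 = (-3)*(1) - (1)*(4) = -7
  e3: v1*b13 + v2*b23 = (-3)*(4) + (3)*(4) = 0
Trivector part <vB>_3:
  e123: v1*b23 - v2*b13 + v3*b12 = (-3)*(4) - (3)*(4) + (1)*(1) = -23
vB = -7*e1 - 7*e2 + 0*e3 - 23*e123


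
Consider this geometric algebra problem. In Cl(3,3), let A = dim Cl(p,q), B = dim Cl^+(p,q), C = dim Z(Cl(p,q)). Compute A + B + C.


n = 3 + 3 = 6
Total dim = 2^6 = 64
Even subalgebra dim = 2^5 = 32
n is even, so center dim = 1
Sum = 64 + 32 + 1 = 97


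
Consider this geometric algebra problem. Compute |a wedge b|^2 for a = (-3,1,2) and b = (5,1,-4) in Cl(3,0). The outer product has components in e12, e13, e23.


a wedge b = (a1*b2 - a2*b1)*e12 + (a1*b3 - a3*b1)*e13 + (a2*b3 - a3*b2)*e23
e12 coeff: (-3)*1 - 1*5 = -3 - 5 = -8
e13 coeff: (-3)*(-4) - 2*5 = 12 - 10 = 2
e23 coeff: 1*(-4) - 2*1 = -4 - 2 = -6
|a wedge b|^2 = (-8)^2 + 2^2 + (-6)^2
= 64 + 4 + 36
= 104


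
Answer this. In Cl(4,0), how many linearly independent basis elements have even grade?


Even subalgebra dimension = 2^(n-1)
n = 4 + 0 = 4
2^(4 - 1) = 2^3 = 8
Verification: sum of C(4,k) for even k = 1 + 6 + 1 = 8
Result = 8


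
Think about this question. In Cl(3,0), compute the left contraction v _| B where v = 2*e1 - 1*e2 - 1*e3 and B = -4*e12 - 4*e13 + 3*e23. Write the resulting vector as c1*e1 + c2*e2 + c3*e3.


Left contraction v _| B = <vB>_1 (grade-1 part of the geometric product vB).
Using e1_|e12 = e2, e2_|e12 = -e1, e1_|e13 = e3, e3_|e13 = -e1, e2_|e23 = e3, e3_|e23 = -e2:
e1 coeff: -v2*b12 - v3*b13 = -(-1)*(-4) - (-1)*(-4) = -8
e2 coeff: v1*b12 - v3*b23 = (2)*(-4) - (-1)*(3) = -5
e3 coeff: v1*b13 + v2*b23 = (2)*(-4) + (-1)*(3) = -11
v _| B = -8*e1 - 5*e2 - 11*e3


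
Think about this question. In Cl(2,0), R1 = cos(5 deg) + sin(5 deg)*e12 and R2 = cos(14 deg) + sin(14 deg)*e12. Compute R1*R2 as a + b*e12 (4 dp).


Same-plane rotors commute and their half-angles add:
R1*R2 = cos(a1 + a2) + sin(a1 + a2)*e12.
a1 + a2 = 5 + 14 = 19 deg
cos(19 deg) = 0.9455
sin(19 deg) = 0.3256
R1*R2 = 0.9455 + 0.3256*e12


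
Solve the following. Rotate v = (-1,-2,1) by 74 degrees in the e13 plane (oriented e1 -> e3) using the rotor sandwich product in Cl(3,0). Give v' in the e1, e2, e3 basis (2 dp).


Rotor R = cos(37deg) - sin(37deg)*e13
Rotation angle theta = 2 * 37 = 74 degrees in the e13 plane (e1 -> e3).
The component perpendicular to the plane (e2) is invariant: v'_2 = v2 = -2.00
cos(74deg) = 0.2756, sin(74deg) = 0.9613
v'_1 = v1*cos(theta) - v3*sin(theta) = -1*0.2756 - 1*0.9613 = -1.24
v'_3 = v1*sin(theta) + v3*cos(theta) = -1*0.9613 + 1*0.2756 = -0.69
v' = -1.24*e1 - 2.00*e2 - 0.69*e3


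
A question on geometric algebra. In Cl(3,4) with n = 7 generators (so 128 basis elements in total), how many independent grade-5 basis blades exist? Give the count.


Number of grade-k basis blades in Cl(p,q) with n = p + q is C(n, k).
n = 3 + 4 = 7
C(7, 5) = 7! / (5! * 2!)
= 5040 / (120 * 2)
= 21


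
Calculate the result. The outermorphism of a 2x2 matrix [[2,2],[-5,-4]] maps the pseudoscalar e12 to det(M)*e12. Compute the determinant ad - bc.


The outermorphism of a linear map f sends e1^e2 to f(e1)^f(e2).
f(e1) = 2*e1 - 5*e2
f(e2) = 2*e1 - 4*e2
f(e1) ^ f(e2) = (2*e1 - 5*e2) ^ (2*e1 - 4*e2)
= 2*(-4)*e12 + (-5)*2*e21
= (-8 - (-10))*e12
= 2*e12
Coefficient = 2


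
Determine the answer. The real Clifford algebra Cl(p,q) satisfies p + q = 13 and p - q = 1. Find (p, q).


We need p + q = 13 and p - q = 1.
Adding: 2p = 13 + 1 = 14, so p = 7.
Then q = 13 - 7 = 6.
(p, q) = (7, 6)


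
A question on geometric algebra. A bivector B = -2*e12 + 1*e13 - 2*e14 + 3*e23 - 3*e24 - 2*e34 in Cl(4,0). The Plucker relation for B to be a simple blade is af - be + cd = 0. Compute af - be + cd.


Plucker relation: af - be + cd
a*f = (-2)*(-2) = 4
b*e = 1*(-3) = -3
c*d = (-2)*3 = -6
af - be + cd = 4 - (-3) + (-6)
= 1


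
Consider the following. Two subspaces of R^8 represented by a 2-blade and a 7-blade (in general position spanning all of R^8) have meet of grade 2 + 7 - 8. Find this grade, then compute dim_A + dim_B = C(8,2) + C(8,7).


Meet grade = grade(A) + grade(B) - n
= 2 + 7 - 8 = 1
C(8,2) = 28
C(8,7) = 8
dim_A + dim_B = 28 + 8 = 36


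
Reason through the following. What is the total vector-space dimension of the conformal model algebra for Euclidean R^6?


The conformal model of R^6 uses Cl(7,1): the 6 Euclidean generators plus two extra orthogonal generators e+ (e+^2 = +1) and e- (e-^2 = -1), from which the null vectors e0, einf are built.
Number of generators m = 6 + 2 = 8.
dim Cl(p,q) = 2^m = 2^8 = 256


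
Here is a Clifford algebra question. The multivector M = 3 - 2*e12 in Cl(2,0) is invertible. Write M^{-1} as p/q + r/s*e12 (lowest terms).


M = 3 - 2*e12, where e12^2 = -1.
Since M commutes with its reverse ~M = a - b*e12, M * ~M = a^2 - b^2*e12^2 = a^2 + b^2.
So M^{-1} = ~M / (a^2 + b^2) = (a - b*e12)/(a^2 + b^2).
a^2 + b^2 = 9 + 4 = 13
Scalar part = 3/13 = 3/13
Bivector coeff = 2/13 = 2/13
M^{-1} = 3/13 + 2/13*e12


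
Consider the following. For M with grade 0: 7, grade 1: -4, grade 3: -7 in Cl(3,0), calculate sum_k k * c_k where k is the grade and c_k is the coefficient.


Grade-weighted sum = sum of grade_k * coefficient_k
0*7 = 0
1*(-4) = -4
3*(-7) = -21
Total = 0 + (-4) + (-21) = -25


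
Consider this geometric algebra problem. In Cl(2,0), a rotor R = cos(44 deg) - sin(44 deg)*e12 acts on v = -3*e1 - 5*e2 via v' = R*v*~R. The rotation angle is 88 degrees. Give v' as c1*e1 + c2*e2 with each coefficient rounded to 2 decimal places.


Rotor R = cos(44deg) - sin(44deg)*e12
Rotation angle theta = 2 * 44 = 88 degrees
v' = R*v*~R rotates v by theta.
cos(88deg) = 0.0349, sin(88deg) = 0.9994
v'_1 = -3*cos(88deg) - (-5)*sin(88deg)
= -3*0.0349 - (-5)*0.9994
= 4.89
v'_2 = -3*sin(88deg) + (-5)*cos(88deg)
= -3*0.9994 + (-5)*0.0349
= -3.17
v' = 4.89*e1 - 3.17*e2


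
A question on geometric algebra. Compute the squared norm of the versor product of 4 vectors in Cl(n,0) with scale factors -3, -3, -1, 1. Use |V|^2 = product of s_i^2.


Each vector v_i has |v_i|^2 = s_i^2
Squared scales: (-3)^2 = 9, (-3)^2 = 9, (-1)^2 = 1, 1^2 = 1
|V|^2 = 9 * 9 * 1 * 1
= 81


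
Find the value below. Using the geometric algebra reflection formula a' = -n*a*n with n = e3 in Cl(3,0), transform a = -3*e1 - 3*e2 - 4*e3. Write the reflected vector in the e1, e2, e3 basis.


Reflection formula: a' = -n*a*n, with n = e3 (unit vector, n^2 = 1).
For reflection through hyperplane perp to e3:
The component along e3 flips sign, others stay.
a = (-3, -3, -4)
a' = (-3, -3, 4)
a' = -3*e1 - 3*e2 + 4*e3


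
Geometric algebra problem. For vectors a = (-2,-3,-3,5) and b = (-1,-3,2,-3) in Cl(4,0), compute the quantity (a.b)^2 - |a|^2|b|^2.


a . b = (-2)*(-1) + (-3)*(-3) + (-3)*2 + 5*(-3)
= 2 + 9 + (-6) + (-15) = -10
|a|^2 = (-2)^2 + (-3)^2 + (-3)^2 + 5^2 = 47
|b|^2 = (-1)^2 + (-3)^2 + 2^2 + (-3)^2 = 23
(a.b)^2 = (-10)^2 = 100
|a|^2 * |b|^2 = 47 * 23 = 1081
Result = 100 - 1081 = -981


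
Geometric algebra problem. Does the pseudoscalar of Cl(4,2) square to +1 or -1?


The pseudoscalar I = e1...e_n (product of all n generators) of Cl(p,q) satisfies I^2 = (-1)^(q + n(n-1)/2).
p = 4, q = 2, n = p + q = 6
n(n-1)/2 = 6 * 5 / 2 = 15
Exponent = q + n(n-1)/2 = 2 + 15 = 17
I^2 = (-1)^17 = -1


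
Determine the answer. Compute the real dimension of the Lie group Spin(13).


Spin(n) double-covers SO(n); both have Lie algebra so(n) of dimension n(n-1)/2.
n = 13
n(n-1) = 13 * 12 = 156
dim Spin(13) = 156/2 = 78


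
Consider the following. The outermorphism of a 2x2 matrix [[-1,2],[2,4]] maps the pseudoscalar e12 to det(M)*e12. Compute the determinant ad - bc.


The outermorphism of a linear map f sends e1^e2 to f(e1)^f(e2).
f(e1) = -1*e1 + 2*e2
f(e2) = 2*e1 + 4*e2
f(e1) ^ f(e2) = (-1*e1 + 2*e2) ^ (2*e1 + 4*e2)
= (-1)*4*e12 + 2*2*e21
= (-4 - 4)*e12
= -8*e12
Coefficient = -8


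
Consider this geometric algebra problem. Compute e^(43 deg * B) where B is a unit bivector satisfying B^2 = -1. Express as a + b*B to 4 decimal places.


For a unit bivector B with B^2 = -1, the exponential series gives
e^(theta*B) = cos(theta) + sin(theta)*B (the GA analogue of Euler's formula).
theta = 43 degrees = 0.750492 rad
cos(43 deg) = 0.7314
sin(43 deg) = 0.6820
exp(theta*B) = 0.7314 + 0.6820*B


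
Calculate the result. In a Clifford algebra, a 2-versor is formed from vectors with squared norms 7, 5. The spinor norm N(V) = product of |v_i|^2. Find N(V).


Spinor norm N(V) = |v1|^2 * |v2|^2 * ... * |v2|^2
= 7 * 5
Running product: 7, 35
N(V) = 35


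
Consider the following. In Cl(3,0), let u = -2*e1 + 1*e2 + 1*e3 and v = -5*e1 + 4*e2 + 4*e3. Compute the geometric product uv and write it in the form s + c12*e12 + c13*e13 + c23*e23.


In Cl(3,0): e_i^2 = 1, e_ie_j = -e_je_i for i != j.
Scalar part = u . v = (-2)*(-5) + 1*4 + 1*4
= 10 + 4 + 4 = 18
e12 coeff = (-2)*4 - 1*(-5) = -8 - (-5) = -3
e13 coeff = (-2)*4 - 1*(-5) = -8 - (-5) = -3
e23 coeff = 1*4 - 1*4 = 4 - 4 = 0
uv = 18 - 3*e12 - 3*e13 + 0*e23


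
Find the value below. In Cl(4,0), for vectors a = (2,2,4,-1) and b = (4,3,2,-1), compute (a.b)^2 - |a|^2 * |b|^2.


a . b = 2*4 + 2*3 + 4*2 + (-1)*(-1)
= 8 + 6 + 8 + 1 = 23
|a|^2 = 2^2 + 2^2 + 4^2 + (-1)^2 = 25
|b|^2 = 4^2 + 3^2 + 2^2 + (-1)^2 = 30
(a.b)^2 = 23^2 = 529
|a|^2 * |b|^2 = 25 * 30 = 750
Result = 529 - 750 = -221


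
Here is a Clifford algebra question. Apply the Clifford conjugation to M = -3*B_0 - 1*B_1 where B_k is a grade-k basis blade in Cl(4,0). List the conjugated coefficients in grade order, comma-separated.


Clifford conjugate sign for grade k: (-1)^(k(k+1)/2)
Grade 0: (-1)^(0*1/2) = (-1)^0 = 1, coeff -3 -> -3
Grade 1: (-1)^(1*2/2) = (-1)^1 = -1, coeff -1 -> 1
Conjugated coefficients: -3, 1


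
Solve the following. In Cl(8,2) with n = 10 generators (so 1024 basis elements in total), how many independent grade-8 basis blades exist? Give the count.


Number of grade-k basis blades in Cl(p,q) with n = p + q is C(n, k).
n = 8 + 2 = 10
C(10, 8) = 10! / (8! * 2!)
= 3628800 / (40320 * 2)
= 45


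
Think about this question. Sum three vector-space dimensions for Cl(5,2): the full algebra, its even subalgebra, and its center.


n = 5 + 2 = 7
Total dim = 2^7 = 128
Even subalgebra dim = 2^6 = 64
n is odd, so center dim = 2
Sum = 128 + 64 + 2 = 194


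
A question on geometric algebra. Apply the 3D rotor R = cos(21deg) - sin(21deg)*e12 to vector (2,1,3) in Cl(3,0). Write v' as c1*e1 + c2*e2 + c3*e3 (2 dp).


Rotor R = cos(21deg) - sin(21deg)*e12
Rotation angle theta = 2 * 21 = 42 degrees in the e12 plane (e1 -> e2).
The component perpendicular to the plane (e3) is invariant: v'_3 = v3 = 3.00
cos(42deg) = 0.7431, sin(42deg) = 0.6691
v'_1 = v1*cos(theta) - v2*sin(theta) = 2*0.7431 - 1*0.6691 = 0.82
v'_2 = v1*sin(theta) + v2*cos(theta) = 2*0.6691 + 1*0.7431 = 2.08
v' = 0.82*e1 + 2.08*e2 + 3.00*e3


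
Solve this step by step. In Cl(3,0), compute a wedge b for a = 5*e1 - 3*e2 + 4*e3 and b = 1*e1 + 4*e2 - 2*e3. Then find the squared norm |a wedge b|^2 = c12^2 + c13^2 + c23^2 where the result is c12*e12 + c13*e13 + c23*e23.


a wedge b = (a1*b2 - a2*b1)*e12 + (a1*b3 - a3*b1)*e13 + (a2*b3 - a3*b2)*e23
e12 coeff: 5*4 - (-3)*1 = 20 - (-3) = 23
e13 coeff: 5*(-2) - 4*1 = -10 - 4 = -14
e23 coeff: (-3)*(-2) - 4*4 = 6 - 16 = -10
|a wedge b|^2 = 23^2 + (-14)^2 + (-10)^2
= 529 + 196 + 100
= 825


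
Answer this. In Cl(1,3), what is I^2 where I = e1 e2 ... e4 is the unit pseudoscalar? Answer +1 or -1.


The pseudoscalar I = e1...e_n (product of all n generators) of Cl(p,q) satisfies I^2 = (-1)^(q + n(n-1)/2).
p = 1, q = 3, n = p + q = 4
n(n-1)/2 = 4 * 3 / 2 = 6
Exponent = q + n(n-1)/2 = 3 + 6 = 9
I^2 = (-1)^9 = -1


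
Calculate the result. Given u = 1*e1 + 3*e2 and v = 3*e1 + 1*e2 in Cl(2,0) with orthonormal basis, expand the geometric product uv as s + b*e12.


Expand: (1*e1 + 3*e2)(3*e1 + 1*e2)
= 1*3*e1e1 + 1*1*e1e2 + 3*3*e2e1 + 3*1*e2e2
Using e1^2 = e2^2 = 1, e2e1 = -e1e2:
Scalar part s = 1*3 + 3*1 = 3 + 3 = 6
Bivector part b = 1*1 - 3*3 = 1 - 9 = -8
uv = 6 - 8*e12


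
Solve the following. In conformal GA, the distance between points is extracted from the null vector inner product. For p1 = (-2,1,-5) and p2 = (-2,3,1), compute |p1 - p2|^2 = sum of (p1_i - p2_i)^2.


p1 - p2 = (0, -2, -6)
|p1 - p2|^2 = 0^2 + (-2)^2 + (-6)^2
= 0 + 4 + 36
= 40


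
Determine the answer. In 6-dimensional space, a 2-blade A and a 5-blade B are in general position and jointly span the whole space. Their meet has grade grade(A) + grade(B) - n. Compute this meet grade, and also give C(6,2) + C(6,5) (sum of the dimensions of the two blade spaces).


Meet grade = grade(A) + grade(B) - n
= 2 + 5 - 6 = 1
C(6,2) = 15
C(6,5) = 6
dim_A + dim_B = 15 + 6 = 21


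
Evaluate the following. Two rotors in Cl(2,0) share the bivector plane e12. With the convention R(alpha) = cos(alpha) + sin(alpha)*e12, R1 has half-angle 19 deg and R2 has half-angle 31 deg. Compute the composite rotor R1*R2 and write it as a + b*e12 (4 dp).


Same-plane rotors commute and their half-angles add:
R1*R2 = cos(a1 + a2) + sin(a1 + a2)*e12.
a1 + a2 = 19 + 31 = 50 deg
cos(50 deg) = 0.6428
sin(50 deg) = 0.7660
R1*R2 = 0.6428 + 0.7660*e12


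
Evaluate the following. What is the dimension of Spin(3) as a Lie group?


Spin(n) double-covers SO(n); both have Lie algebra so(n) of dimension n(n-1)/2.
n = 3
n(n-1) = 3 * 2 = 6
dim Spin(3) = 6/2 = 3


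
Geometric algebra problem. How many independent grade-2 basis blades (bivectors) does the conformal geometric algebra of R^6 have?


The conformal model of R^6 uses Cl(7,1) with m = 6 + 2 = 8 generators.
Number of grade-2 blades = C(m, 2) = C(8, 2)
= 8*7/2 = 28


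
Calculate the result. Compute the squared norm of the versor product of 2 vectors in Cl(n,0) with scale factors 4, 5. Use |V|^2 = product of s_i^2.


Each vector v_i has |v_i|^2 = s_i^2
Squared scales: 4^2 = 16, 5^2 = 25
|V|^2 = 16 * 25
= 400


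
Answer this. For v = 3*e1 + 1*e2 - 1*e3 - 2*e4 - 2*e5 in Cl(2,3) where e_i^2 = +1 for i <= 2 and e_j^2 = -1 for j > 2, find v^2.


v^2 = sum of c_i^2 * e_i^2
Positive signature terms (e_i^2 = +1): 3^2 + 1^2 = 10
Negative signature terms (e_j^2 = -1): (-1)^2 + (-2)^2 + (-2)^2 = 9
v^2 = 10 - 9 = 1


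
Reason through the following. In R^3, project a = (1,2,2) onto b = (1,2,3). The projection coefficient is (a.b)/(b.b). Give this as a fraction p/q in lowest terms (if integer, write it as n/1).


Projection coefficient = (a . b) / (b . b)
a . b = 1*1 + 2*2 + 2*3
= 1 + 4 + 6 = 11
b . b = 1^2 + 2^2 + 3^2
= 1 + 4 + 9 = 14
Coefficient = 11/14
In lowest terms: 11/14


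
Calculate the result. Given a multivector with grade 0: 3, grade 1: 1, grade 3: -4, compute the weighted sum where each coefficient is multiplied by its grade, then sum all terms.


Grade-weighted sum = sum of grade_k * coefficient_k
0*3 = 0
1*1 = 1
3*(-4) = -12
Total = 0 + 1 + (-12) = -11


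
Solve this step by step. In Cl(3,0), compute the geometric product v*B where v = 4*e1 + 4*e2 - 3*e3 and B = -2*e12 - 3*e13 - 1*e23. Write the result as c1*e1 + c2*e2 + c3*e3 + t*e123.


vB has grade-1 (vector) and grade-3 (trivector) parts: vB = (v _| B) + (v ^ B).
Vector part <vB>_1:
  e1: -v2*b12 - v3*b13 = -(4)*(-2) - (-3)*(-3) = -1
  e2: v1*b12 - v3*b23 = (4)*(-2) - (-3)*(-1) = -11
  e3: v1*b13 + v2*b23 = (4)*(-3) + (4)*(-1) = -16
Trivector part <vB>_3:
  e123: v1*b23 - v2*b13 + v3*b12 = (4)*(-1) - (4)*(-3) + (-3)*(-2) = 14
vB = -1*e1 - 11*e2 - 16*e3 + 14*e123
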